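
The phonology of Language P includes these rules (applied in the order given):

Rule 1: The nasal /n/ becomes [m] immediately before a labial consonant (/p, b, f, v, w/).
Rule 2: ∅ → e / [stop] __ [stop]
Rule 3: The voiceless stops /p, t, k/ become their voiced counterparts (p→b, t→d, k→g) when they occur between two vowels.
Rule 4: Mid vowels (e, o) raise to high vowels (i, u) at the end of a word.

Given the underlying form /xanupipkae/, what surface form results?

Rule 1 (nasal place assimilation): no segment meets the environment; /xanupipkae/ is unchanged.
Rule 2 (stop-cluster e-epenthesis): /p/ and /k/ form a stop–stop cluster, so [e] is inserted between them. /xanupipkae/ → xanupipekae.
Rule 3 (intervocalic voicing): /p/ is a voiceless stop between vowels /u/ and /i/, so it voices to [b]. /p/ is a voiceless stop between vowels /i/ and /e/, so it voices to [b]. /k/ is a voiceless stop between vowels /e/ and /a/, so it voices to [g]. /xanupipekae/ → xanubibegae.
Rule 4 (final vowel raising): /e/ is a mid vowel in word-final position, so it raises to [i]. /xanubibegae/ → xanubibegai.

xanubibegai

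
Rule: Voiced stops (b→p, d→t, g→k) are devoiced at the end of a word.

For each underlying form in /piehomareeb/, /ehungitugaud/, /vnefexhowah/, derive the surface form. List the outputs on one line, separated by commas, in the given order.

/piehomareeb/: /b/ is a voiced stop in word-final position, so it devoices to [p]. → [piehomareep].
/ehungitugaud/: /d/ is a voiced stop in word-final position, so it devoices to [t]. → [ehungitugaut].
/vnefexhowah/: the rule's environment is not met; surfaces unchanged as [vnefexhowah].

piehomareep, ehungitugaut, vnefexhowah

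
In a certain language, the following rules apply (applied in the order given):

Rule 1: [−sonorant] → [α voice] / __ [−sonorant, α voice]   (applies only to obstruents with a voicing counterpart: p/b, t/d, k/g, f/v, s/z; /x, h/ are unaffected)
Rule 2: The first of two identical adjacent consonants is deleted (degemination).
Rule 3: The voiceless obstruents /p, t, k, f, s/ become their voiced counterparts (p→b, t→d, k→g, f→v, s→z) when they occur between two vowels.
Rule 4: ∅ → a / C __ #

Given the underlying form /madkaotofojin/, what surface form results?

Rule 1 (regressive voicing assimilation): /d/ precedes the voiceless obstruent /k/, so it devoices to [t] by assimilation. /madkaotofojin/ → matkaotofojin.
Rule 2 (degemination): no segment meets the environment; /matkaotofojin/ is unchanged.
Rule 3 (intervocalic voicing): /t/ is a voiceless obstruent between vowels /o/ and /o/, so it voices to [d]. /f/ is a voiceless obstruent between vowels /o/ and /o/, so it voices to [v]. /matkaotofojin/ → matkaodovojin.
Rule 4 (final a-epenthesis): the form ends in the consonant /n/, so [a] is inserted word-finally. /matkaodovojin/ → matkaodovojina.

matkaodovojina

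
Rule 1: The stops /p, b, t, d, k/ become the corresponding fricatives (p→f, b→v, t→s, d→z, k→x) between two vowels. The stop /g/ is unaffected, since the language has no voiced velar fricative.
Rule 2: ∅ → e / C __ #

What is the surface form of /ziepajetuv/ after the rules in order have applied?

Rule 1 (intervocalic spirantization): /p/ is a stop between vowels /e/ and /a/, so it spirantizes to the fricative [f]. /t/ is a stop between vowels /e/ and /u/, so it spirantizes to the fricative [s]. /ziepajetuv/ → ziefajesuv.
Rule 2 (final e-epenthesis): the form ends in the consonant /v/, so [e] is inserted word-finally. /ziefajesuv/ → ziefajesuve.

ziefajesuve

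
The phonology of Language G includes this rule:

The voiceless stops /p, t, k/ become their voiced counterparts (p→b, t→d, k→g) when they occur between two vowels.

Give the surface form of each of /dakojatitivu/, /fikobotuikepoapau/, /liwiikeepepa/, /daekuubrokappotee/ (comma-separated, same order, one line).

/dakojatitivu/: /k/ is a voiceless stop between vowels /a/ and /o/, so it voices to [g]. /t/ is a voiceless stop between vowels /a/ and /i/, so it voices to [d]. /t/ is a voiceless stop between vowels /i/ and /i/, so it voices to [d]. → [dagojadidivu].
/fikobotuikepoapau/: /k/ is a voiceless stop between vowels /i/ and /o/, so it voices to [g]. /t/ is a voiceless stop between vowels /o/ and /u/, so it voices to [d]. /k/ is a voiceless stop between vowels /i/ and /e/, so it voices to [g]. /p/ is a voiceless stop between vowels /e/ and /o/, so it voices to [b]. /p/ is a voiceless stop between vowels /a/ and /a/, so it voices to [b]. → [figoboduigeboabau].
/liwiikeepepa/: /k/ is a voiceless stop between vowels /i/ and /e/, so it voices to [g]. /p/ is a voiceless stop between vowels /e/ and /e/, so it voices to [b]. /p/ is a voiceless stop between vowels /e/ and /a/, so it voices to [b]. → [liwiigeebeba].
/daekuubrokappotee/: /k/ is a voiceless stop between vowels /e/ and /u/, so it voices to [g]. /k/ is a voiceless stop between vowels /o/ and /a/, so it voices to [g]. /t/ is a voiceless stop between vowels /o/ and /e/, so it voices to [d]. → [daeguubrogappodee].

dagojadidivu, figoboduigeboabau, liwiigeebeba, daeguubrogappodee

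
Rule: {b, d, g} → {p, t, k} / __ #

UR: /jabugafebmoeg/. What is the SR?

jabugafebmoek

Scanning /jabugafebmoeg/: /b/ at position 3 is not in the conditioning environment; /g/ at position 5 is not in the conditioning environment; /b/ at position 9 is not in the conditioning environment; /g/ is a voiced stop in word-final position, so it devoices to [k].
Result: [jabugafebmoek].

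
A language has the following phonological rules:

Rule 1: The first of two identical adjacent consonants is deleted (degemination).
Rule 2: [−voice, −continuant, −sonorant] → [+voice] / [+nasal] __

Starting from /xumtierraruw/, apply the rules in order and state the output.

Rule 1 (degemination): /rr/ is a geminate; the first /r/ deletes. /xumtierraruw/ → xumtieraruw.
Rule 2 (post-nasal voicing): /t/ is a voiceless stop immediately after the nasal /m/, so it voices to [d]. /xumtieraruw/ → xumdieraruw.

xumdieraruw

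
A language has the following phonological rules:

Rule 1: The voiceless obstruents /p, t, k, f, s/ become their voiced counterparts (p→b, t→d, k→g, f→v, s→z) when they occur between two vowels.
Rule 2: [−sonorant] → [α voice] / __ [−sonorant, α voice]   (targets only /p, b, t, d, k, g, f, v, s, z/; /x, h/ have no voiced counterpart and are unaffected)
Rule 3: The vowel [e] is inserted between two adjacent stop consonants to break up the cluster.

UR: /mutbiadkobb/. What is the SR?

Rule 1 (intervocalic voicing): no segment meets the environment; /mutbiadkobb/ is unchanged.
Rule 2 (regressive voicing assimilation): /t/ precedes the voiced obstruent /b/, so it voices to [d] by assimilation. /d/ precedes the voiceless obstruent /k/, so it devoices to [t] by assimilation. /mutbiadkobb/ → mudbiatkobb.
Rule 3 (stop-cluster e-epenthesis): /d/ and /b/ form a stop–stop cluster, so [e] is inserted between them. /t/ and /k/ form a stop–stop cluster, so [e] is inserted between them. /b/ and /b/ form a stop–stop cluster, so [e] is inserted between them. /mudbiatkobb/ → mudebiatekobeb.

mudebiatekobeb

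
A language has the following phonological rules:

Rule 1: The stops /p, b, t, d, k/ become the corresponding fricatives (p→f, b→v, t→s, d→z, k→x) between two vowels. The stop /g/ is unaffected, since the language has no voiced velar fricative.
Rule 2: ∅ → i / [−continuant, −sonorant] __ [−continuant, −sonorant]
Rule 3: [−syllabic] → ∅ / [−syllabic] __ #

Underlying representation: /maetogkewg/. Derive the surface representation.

maesogikew

Rule 1 (intervocalic spirantization): /t/ is a stop between vowels /e/ and /o/, so it spirantizes to the fricative [s]. /maetogkewg/ → maesogkewg.
Rule 2 (stop-cluster i-epenthesis): /g/ and /k/ form a stop–stop cluster, so [i] is inserted between them. /maesogkewg/ → maesogikewg.
Rule 3 (final cluster simplification): /g/ is the second consonant of a word-final cluster /wg/, so it deletes. /maesogikewg/ → maesogikew.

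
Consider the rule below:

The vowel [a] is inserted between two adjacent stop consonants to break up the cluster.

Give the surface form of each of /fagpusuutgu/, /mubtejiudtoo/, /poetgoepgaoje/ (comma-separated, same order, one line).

/fagpusuutgu/: /g/ and /p/ form a stop–stop cluster, so [a] is inserted between them. /t/ and /g/ form a stop–stop cluster, so [a] is inserted between them. → [fagapusuutagu].
/mubtejiudtoo/: /b/ and /t/ form a stop–stop cluster, so [a] is inserted between them. /d/ and /t/ form a stop–stop cluster, so [a] is inserted between them. → [mubatejiudatoo].
/poetgoepgaoje/: /t/ and /g/ form a stop–stop cluster, so [a] is inserted between them. /p/ and /g/ form a stop–stop cluster, so [a] is inserted between them. → [poetagoepagaoje].

fagapusuutagu, mubatejiudatoo, poetagoepagaoje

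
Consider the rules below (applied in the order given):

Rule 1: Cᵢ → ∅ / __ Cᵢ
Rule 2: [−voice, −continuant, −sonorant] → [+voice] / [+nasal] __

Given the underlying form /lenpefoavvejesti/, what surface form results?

Rule 1 (degemination): /vv/ is a geminate; the first /v/ deletes. /lenpefoavvejesti/ → lenpefoavejesti.
Rule 2 (post-nasal voicing): /p/ is a voiceless stop immediately after the nasal /n/, so it voices to [b]. /lenpefoavejesti/ → lenbefoavejesti.

lenbefoavejesti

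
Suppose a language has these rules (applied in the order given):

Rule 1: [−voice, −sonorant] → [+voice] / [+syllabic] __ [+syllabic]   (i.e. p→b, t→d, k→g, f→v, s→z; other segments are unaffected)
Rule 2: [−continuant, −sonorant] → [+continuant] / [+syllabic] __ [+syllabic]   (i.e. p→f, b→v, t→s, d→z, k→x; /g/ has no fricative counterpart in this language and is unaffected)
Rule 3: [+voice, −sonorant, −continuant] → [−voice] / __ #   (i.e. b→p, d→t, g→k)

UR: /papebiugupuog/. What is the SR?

paveviuguvuok

Rule 1 (intervocalic voicing): /p/ is a voiceless obstruent between vowels /a/ and /e/, so it voices to [b]. /p/ is a voiceless obstruent between vowels /u/ and /u/, so it voices to [b]. /papebiugupuog/ → pabebiugubuog.
Rule 2 (intervocalic spirantization): /b/ is a stop between vowels /a/ and /e/, so it spirantizes to the fricative [v]. /b/ is a stop between vowels /e/ and /i/, so it spirantizes to the fricative [v]. /b/ is a stop between vowels /u/ and /u/, so it spirantizes to the fricative [v]. /pabebiugubuog/ → paveviuguvuog.
Rule 3 (final devoicing): /g/ is a voiced stop in word-final position, so it devoices to [k]. /paveviuguvuog/ → paveviuguvuok.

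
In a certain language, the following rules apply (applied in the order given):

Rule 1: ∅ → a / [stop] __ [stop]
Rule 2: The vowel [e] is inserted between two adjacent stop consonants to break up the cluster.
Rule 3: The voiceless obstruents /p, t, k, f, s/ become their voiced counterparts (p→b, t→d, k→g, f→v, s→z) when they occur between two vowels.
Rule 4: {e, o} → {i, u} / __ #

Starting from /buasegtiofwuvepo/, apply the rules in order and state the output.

buazegadiofwuvebu

Rule 1 (stop-cluster a-epenthesis): /g/ and /t/ form a stop–stop cluster, so [a] is inserted between them. /buasegtiofwuvepo/ → buasegatiofwuvepo.
Rule 2 (stop-cluster e-epenthesis): no segment meets the environment; /buasegatiofwuvepo/ is unchanged.
Rule 3 (intervocalic voicing): /s/ is a voiceless obstruent between vowels /a/ and /e/, so it voices to [z]. /t/ is a voiceless obstruent between vowels /a/ and /i/, so it voices to [d]. /p/ is a voiceless obstruent between vowels /e/ and /o/, so it voices to [b]. /buasegatiofwuvepo/ → buazegadiofwuvebo.
Rule 4 (final vowel raising): /o/ is a mid vowel in word-final position, so it raises to [u]. /buazegadiofwuvebo/ → buazegadiofwuvebu.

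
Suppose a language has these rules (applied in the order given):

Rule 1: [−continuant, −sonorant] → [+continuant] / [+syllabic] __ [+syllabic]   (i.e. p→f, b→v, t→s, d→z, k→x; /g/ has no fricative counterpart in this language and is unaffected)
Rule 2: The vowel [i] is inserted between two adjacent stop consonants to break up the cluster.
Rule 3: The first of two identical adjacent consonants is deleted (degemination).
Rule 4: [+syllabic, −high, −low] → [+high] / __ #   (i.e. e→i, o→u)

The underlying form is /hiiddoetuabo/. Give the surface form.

hiididoesuavu

Rule 1 (intervocalic spirantization): /t/ is a stop between vowels /e/ and /u/, so it spirantizes to the fricative [s]. /b/ is a stop between vowels /a/ and /o/, so it spirantizes to the fricative [v]. /hiiddoetuabo/ → hiiddoesuavo.
Rule 2 (stop-cluster i-epenthesis): /d/ and /d/ form a stop–stop cluster, so [i] is inserted between them. /hiiddoesuavo/ → hiididoesuavo.
Rule 3 (degemination): no segment meets the environment; /hiididoesuavo/ is unchanged.
Rule 4 (final vowel raising): /o/ is a mid vowel in word-final position, so it raises to [u]. /hiididoesuavo/ → hiididoesuavu.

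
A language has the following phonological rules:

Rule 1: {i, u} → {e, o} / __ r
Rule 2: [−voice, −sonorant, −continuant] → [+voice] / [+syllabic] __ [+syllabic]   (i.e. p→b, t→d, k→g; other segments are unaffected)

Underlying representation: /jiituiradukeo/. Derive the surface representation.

jiidueradugeo

Rule 1 (pre-rhotic lowering): /i/ is a high vowel immediately before /r/, so it lowers to [e]. /jiituiradukeo/ → jiitueradukeo.
Rule 2 (intervocalic voicing): /t/ is a voiceless stop between vowels /i/ and /u/, so it voices to [d]. /k/ is a voiceless stop between vowels /u/ and /e/, so it voices to [g]. /jiitueradukeo/ → jiidueradugeo.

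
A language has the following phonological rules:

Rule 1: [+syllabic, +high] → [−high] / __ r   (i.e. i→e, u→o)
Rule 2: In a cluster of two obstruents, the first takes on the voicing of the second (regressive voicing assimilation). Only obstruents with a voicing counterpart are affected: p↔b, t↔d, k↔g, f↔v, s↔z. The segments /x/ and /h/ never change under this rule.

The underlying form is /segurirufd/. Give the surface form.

Rule 1 (pre-rhotic lowering): /u/ is a high vowel immediately before /r/, so it lowers to [o]. /i/ is a high vowel immediately before /r/, so it lowers to [e]. /segurirufd/ → segorerufd.
Rule 2 (regressive voicing assimilation): /f/ precedes the voiced obstruent /d/, so it voices to [v] by assimilation. /segorerufd/ → segoreruvd.

segoreruvd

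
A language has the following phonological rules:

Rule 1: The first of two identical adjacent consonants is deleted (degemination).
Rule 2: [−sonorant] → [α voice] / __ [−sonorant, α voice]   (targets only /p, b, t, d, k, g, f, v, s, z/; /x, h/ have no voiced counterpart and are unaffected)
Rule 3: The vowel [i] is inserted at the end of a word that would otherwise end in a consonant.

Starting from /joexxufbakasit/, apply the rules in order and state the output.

Rule 1 (degemination): /xx/ is a geminate; the first /x/ deletes. /joexxufbakasit/ → joexufbakasit.
Rule 2 (regressive voicing assimilation): /f/ precedes the voiced obstruent /b/, so it voices to [v] by assimilation. /joexufbakasit/ → joexuvbakasit.
Rule 3 (final i-epenthesis): the form ends in the consonant /t/, so [i] is inserted word-finally. /joexuvbakasit/ → joexuvbakasiti.

joexuvbakasiti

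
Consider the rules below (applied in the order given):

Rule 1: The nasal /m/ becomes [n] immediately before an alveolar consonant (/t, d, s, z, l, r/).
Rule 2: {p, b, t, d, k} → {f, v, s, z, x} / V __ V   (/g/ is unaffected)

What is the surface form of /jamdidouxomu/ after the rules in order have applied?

jandizouxomu

Rule 1 (nasal place assimilation): /m/ precedes the alveolar consonant /d/, so it assimilates in place to [n]. /jamdidouxomu/ → jandidouxomu.
Rule 2 (intervocalic spirantization): /d/ is a stop between vowels /i/ and /o/, so it spirantizes to the fricative [z]. /jandidouxomu/ → jandizouxomu.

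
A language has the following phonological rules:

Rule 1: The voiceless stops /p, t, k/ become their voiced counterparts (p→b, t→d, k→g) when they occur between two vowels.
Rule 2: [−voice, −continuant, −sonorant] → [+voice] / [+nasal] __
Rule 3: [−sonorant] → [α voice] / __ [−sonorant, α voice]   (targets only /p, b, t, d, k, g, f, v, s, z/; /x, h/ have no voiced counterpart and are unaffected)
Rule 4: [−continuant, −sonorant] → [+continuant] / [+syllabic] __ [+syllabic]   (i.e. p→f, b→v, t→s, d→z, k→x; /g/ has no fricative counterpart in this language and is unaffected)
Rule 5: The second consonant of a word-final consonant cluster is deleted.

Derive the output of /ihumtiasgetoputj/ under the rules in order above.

ihumdiazgezovut

Rule 1 (intervocalic voicing): /t/ is a voiceless stop between vowels /e/ and /o/, so it voices to [d]. /p/ is a voiceless stop between vowels /o/ and /u/, so it voices to [b]. /ihumtiasgetoputj/ → ihumtiasgedobutj.
Rule 2 (post-nasal voicing): /t/ is a voiceless stop immediately after the nasal /m/, so it voices to [d]. /ihumtiasgedobutj/ → ihumdiasgedobutj.
Rule 3 (regressive voicing assimilation): /s/ precedes the voiced obstruent /g/, so it voices to [z] by assimilation. /ihumdiasgedobutj/ → ihumdiazgedobutj.
Rule 4 (intervocalic spirantization): /d/ is a stop between vowels /e/ and /o/, so it spirantizes to the fricative [z]. /b/ is a stop between vowels /o/ and /u/, so it spirantizes to the fricative [v]. /ihumdiazgedobutj/ → ihumdiazgezovutj.
Rule 5 (final cluster simplification): /j/ is the second consonant of a word-final cluster /tj/, so it deletes. /ihumdiazgezovutj/ → ihumdiazgezovut.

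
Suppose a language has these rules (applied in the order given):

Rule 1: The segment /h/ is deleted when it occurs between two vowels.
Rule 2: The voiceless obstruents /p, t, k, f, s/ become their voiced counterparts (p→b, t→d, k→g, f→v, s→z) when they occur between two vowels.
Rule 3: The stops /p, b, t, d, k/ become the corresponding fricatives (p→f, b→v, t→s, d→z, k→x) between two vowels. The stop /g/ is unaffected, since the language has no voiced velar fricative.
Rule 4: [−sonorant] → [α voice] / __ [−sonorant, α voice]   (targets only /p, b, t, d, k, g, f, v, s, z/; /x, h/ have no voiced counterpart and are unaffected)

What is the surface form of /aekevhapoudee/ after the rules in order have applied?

Rule 1 (intervocalic h-deletion): no segment meets the environment; /aekevhapoudee/ is unchanged.
Rule 2 (intervocalic voicing): /k/ is a voiceless obstruent between vowels /e/ and /e/, so it voices to [g]. /p/ is a voiceless obstruent between vowels /a/ and /o/, so it voices to [b]. /aekevhapoudee/ → aegevhaboudee.
Rule 3 (intervocalic spirantization): /b/ is a stop between vowels /a/ and /o/, so it spirantizes to the fricative [v]. /d/ is a stop between vowels /u/ and /e/, so it spirantizes to the fricative [z]. /aegevhaboudee/ → aegevhavouzee.
Rule 4 (regressive voicing assimilation): /v/ precedes the voiceless obstruent /h/, so it devoices to [f] by assimilation. /aegevhavouzee/ → aegefhavouzee.

aegefhavouzee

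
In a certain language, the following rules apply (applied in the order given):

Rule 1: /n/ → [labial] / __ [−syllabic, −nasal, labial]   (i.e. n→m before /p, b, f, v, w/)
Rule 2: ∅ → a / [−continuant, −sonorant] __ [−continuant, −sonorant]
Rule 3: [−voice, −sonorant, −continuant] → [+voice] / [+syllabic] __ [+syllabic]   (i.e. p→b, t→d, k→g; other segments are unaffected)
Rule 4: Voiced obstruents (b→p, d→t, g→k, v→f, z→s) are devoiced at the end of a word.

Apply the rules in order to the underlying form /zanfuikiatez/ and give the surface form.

Rule 1 (nasal place assimilation): /n/ precedes the labial consonant /f/, so it assimilates in place to [m]. /zanfuikiatez/ → zamfuikiatez.
Rule 2 (stop-cluster a-epenthesis): no segment meets the environment; /zamfuikiatez/ is unchanged.
Rule 3 (intervocalic voicing): /k/ is a voiceless stop between vowels /i/ and /i/, so it voices to [g]. /t/ is a voiceless stop between vowels /a/ and /e/, so it voices to [d]. /zamfuikiatez/ → zamfuigiadez.
Rule 4 (final devoicing): /z/ is a voiced obstruent in word-final position, so it devoices to [s]. /zamfuigiadez/ → zamfuigiades.

zamfuigiades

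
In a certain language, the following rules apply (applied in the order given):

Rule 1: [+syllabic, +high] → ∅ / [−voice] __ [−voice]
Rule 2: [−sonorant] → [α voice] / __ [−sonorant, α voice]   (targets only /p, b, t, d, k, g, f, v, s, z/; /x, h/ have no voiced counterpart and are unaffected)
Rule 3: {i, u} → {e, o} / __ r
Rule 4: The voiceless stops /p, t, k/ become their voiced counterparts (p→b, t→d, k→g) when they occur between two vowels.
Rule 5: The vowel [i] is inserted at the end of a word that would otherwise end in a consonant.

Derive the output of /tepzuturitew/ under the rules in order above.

Rule 1 (high vowel syncope): no segment meets the environment; /tepzuturitew/ is unchanged.
Rule 2 (regressive voicing assimilation): /p/ precedes the voiced obstruent /z/, so it voices to [b] by assimilation. /tepzuturitew/ → tebzuturitew.
Rule 3 (pre-rhotic lowering): /u/ is a high vowel immediately before /r/, so it lowers to [o]. /tebzuturitew/ → tebzutoritew.
Rule 4 (intervocalic voicing): /t/ is a voiceless stop between vowels /u/ and /o/, so it voices to [d]. /t/ is a voiceless stop between vowels /i/ and /e/, so it voices to [d]. /tebzutoritew/ → tebzudoridew.
Rule 5 (final i-epenthesis): the form ends in the consonant /w/, so [i] is inserted word-finally. /tebzudoridew/ → tebzudoridewi.

tebzudoridewi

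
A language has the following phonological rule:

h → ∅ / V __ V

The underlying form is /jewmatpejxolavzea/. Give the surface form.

jewmatpejxolavzea

No segment of /jewmatpejxolavzea/ meets the structural description of the rule, so the form surfaces unchanged.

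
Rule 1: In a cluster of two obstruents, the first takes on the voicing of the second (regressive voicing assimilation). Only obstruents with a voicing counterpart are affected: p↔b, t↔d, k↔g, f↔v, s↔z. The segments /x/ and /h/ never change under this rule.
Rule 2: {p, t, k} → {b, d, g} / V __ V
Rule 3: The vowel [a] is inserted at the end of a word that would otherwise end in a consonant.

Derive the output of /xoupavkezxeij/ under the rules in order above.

xoubafkesxeija

Rule 1 (regressive voicing assimilation): /v/ precedes the voiceless obstruent /k/, so it devoices to [f] by assimilation. /z/ precedes the voiceless obstruent /x/, so it devoices to [s] by assimilation. /xoupavkezxeij/ → xoupafkesxeij.
Rule 2 (intervocalic voicing): /p/ is a voiceless stop between vowels /u/ and /a/, so it voices to [b]. /xoupafkesxeij/ → xoubafkesxeij.
Rule 3 (final a-epenthesis): the form ends in the consonant /j/, so [a] is inserted word-finally. /xoubafkesxeij/ → xoubafkesxeija.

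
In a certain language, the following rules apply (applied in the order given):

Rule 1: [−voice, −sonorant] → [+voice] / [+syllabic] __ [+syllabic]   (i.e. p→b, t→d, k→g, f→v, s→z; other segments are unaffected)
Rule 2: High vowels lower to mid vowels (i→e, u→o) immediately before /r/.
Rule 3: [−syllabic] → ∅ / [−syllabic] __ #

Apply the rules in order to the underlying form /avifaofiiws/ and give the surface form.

Rule 1 (intervocalic voicing): /f/ is a voiceless obstruent between vowels /i/ and /a/, so it voices to [v]. /f/ is a voiceless obstruent between vowels /o/ and /i/, so it voices to [v]. /avifaofiiws/ → avivaoviiws.
Rule 2 (pre-rhotic lowering): no segment meets the environment; /avivaoviiws/ is unchanged.
Rule 3 (final cluster simplification): /s/ is the second consonant of a word-final cluster /ws/, so it deletes. /avivaoviiws/ → avivaoviiw.

avivaoviiw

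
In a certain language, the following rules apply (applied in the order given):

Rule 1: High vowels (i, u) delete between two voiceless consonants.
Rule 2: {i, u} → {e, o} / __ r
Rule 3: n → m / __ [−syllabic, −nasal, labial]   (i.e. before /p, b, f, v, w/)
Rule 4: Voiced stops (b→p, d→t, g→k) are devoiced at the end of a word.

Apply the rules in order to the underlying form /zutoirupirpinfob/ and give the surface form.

Rule 1 (high vowel syncope): no segment meets the environment; /zutoirupirpinfob/ is unchanged.
Rule 2 (pre-rhotic lowering): /i/ is a high vowel immediately before /r/, so it lowers to [e]. /i/ is a high vowel immediately before /r/, so it lowers to [e]. /zutoirupirpinfob/ → zutoeruperpinfob.
Rule 3 (nasal place assimilation): /n/ precedes the labial consonant /f/, so it assimilates in place to [m]. /zutoeruperpinfob/ → zutoeruperpimfob.
Rule 4 (final devoicing): /b/ is a voiced stop in word-final position, so it devoices to [p]. /zutoeruperpimfob/ → zutoeruperpimfop.

zutoeruperpimfop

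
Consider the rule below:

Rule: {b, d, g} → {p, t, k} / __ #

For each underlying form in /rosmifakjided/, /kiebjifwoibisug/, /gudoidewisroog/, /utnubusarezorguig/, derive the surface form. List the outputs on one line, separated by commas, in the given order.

/rosmifakjided/: /d/ is a voiced stop in word-final position, so it devoices to [t]. → [rosmifakjidet].
/kiebjifwoibisug/: /g/ is a voiced stop in word-final position, so it devoices to [k]. → [kiebjifwoibisuk].
/gudoidewisroog/: /g/ is a voiced stop in word-final position, so it devoices to [k]. → [gudoidewisrook].
/utnubusarezorguig/: /g/ is a voiced stop in word-final position, so it devoices to [k]. → [utnubusarezorguik].

rosmifakjidet, kiebjifwoibisuk, gudoidewisrook, utnubusarezorguik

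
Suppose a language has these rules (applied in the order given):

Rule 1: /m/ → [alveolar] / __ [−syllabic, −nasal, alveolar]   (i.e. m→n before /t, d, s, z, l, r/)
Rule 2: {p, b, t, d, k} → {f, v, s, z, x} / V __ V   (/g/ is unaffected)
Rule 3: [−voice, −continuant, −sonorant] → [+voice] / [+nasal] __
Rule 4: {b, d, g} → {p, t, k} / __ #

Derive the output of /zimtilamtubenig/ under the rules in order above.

Rule 1 (nasal place assimilation): /m/ precedes the alveolar consonant /t/, so it assimilates in place to [n]. /m/ precedes the alveolar consonant /t/, so it assimilates in place to [n]. /zimtilamtubenig/ → zintilantubenig.
Rule 2 (intervocalic spirantization): /b/ is a stop between vowels /u/ and /e/, so it spirantizes to the fricative [v]. /zintilantubenig/ → zintilantuvenig.
Rule 3 (post-nasal voicing): /t/ is a voiceless stop immediately after the nasal /n/, so it voices to [d]. /t/ is a voiceless stop immediately after the nasal /n/, so it voices to [d]. /zintilantuvenig/ → zindilanduvenig.
Rule 4 (final devoicing): /g/ is a voiced stop in word-final position, so it devoices to [k]. /zindilanduvenig/ → zindilanduvenik.

zindilanduvenik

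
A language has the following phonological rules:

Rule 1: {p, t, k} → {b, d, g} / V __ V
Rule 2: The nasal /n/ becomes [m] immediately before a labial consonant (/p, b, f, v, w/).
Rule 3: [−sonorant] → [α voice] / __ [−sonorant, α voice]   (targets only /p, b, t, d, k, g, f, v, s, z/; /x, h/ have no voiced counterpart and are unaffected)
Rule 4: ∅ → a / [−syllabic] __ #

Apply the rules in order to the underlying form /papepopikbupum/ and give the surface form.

pabebobigbubuma

Rule 1 (intervocalic voicing): /p/ is a voiceless stop between vowels /a/ and /e/, so it voices to [b]. /p/ is a voiceless stop between vowels /e/ and /o/, so it voices to [b]. /p/ is a voiceless stop between vowels /o/ and /i/, so it voices to [b]. /p/ is a voiceless stop between vowels /u/ and /u/, so it voices to [b]. /papepopikbupum/ → pabebobikbubum.
Rule 2 (nasal place assimilation): no segment meets the environment; /pabebobikbubum/ is unchanged.
Rule 3 (regressive voicing assimilation): /k/ precedes the voiced obstruent /b/, so it voices to [g] by assimilation. /pabebobikbubum/ → pabebobigbubum.
Rule 4 (final a-epenthesis): the form ends in the consonant /m/, so [a] is inserted word-finally. /pabebobigbubum/ → pabebobigbubuma.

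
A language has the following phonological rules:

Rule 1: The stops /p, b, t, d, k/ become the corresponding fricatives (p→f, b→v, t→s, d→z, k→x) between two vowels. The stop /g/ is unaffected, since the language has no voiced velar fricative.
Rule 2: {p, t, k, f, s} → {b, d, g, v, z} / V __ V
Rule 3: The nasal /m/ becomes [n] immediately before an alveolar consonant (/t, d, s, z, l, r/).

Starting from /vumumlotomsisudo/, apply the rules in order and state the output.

Rule 1 (intervocalic spirantization): /t/ is a stop between vowels /o/ and /o/, so it spirantizes to the fricative [s]. /d/ is a stop between vowels /u/ and /o/, so it spirantizes to the fricative [z]. /vumumlotomsisudo/ → vumumlosomsisuzo.
Rule 2 (intervocalic voicing): /s/ is a voiceless obstruent between vowels /o/ and /o/, so it voices to [z]. /s/ is a voiceless obstruent between vowels /i/ and /u/, so it voices to [z]. /vumumlosomsisuzo/ → vumumlozomsizuzo.
Rule 3 (nasal place assimilation): /m/ precedes the alveolar consonant /l/, so it assimilates in place to [n]. /m/ precedes the alveolar consonant /s/, so it assimilates in place to [n]. /vumumlozomsizuzo/ → vumunlozonsizuzo.

vumunlozonsizuzo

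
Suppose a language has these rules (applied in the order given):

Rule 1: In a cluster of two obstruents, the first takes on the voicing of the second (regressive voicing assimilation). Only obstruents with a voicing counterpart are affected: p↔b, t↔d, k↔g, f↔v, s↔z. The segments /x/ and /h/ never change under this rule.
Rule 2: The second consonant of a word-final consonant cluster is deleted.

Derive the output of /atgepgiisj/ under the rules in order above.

Rule 1 (regressive voicing assimilation): /t/ precedes the voiced obstruent /g/, so it voices to [d] by assimilation. /p/ precedes the voiced obstruent /g/, so it voices to [b] by assimilation. /atgepgiisj/ → adgebgiisj.
Rule 2 (final cluster simplification): /j/ is the second consonant of a word-final cluster /sj/, so it deletes. /adgebgiisj/ → adgebgiis.

adgebgiis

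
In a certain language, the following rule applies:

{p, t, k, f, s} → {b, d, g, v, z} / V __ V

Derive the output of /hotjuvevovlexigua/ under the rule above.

No segment of /hotjuvevovlexigua/ meets the structural description of the rule, so the form surfaces unchanged.

hotjuvevovlexigua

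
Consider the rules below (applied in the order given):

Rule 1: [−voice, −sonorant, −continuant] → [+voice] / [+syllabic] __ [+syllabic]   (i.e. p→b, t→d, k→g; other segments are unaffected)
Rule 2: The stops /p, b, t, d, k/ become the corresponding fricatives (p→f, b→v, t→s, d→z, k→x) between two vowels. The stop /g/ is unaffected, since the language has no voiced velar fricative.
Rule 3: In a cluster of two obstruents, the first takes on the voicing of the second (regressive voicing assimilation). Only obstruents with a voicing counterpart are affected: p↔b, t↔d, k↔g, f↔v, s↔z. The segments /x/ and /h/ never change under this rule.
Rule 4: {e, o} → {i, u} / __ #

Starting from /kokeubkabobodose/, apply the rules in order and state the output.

kogeupkavovozosi

Rule 1 (intervocalic voicing): /k/ is a voiceless stop between vowels /o/ and /e/, so it voices to [g]. /kokeubkabobodose/ → kogeubkabobodose.
Rule 2 (intervocalic spirantization): /b/ is a stop between vowels /a/ and /o/, so it spirantizes to the fricative [v]. /b/ is a stop between vowels /o/ and /o/, so it spirantizes to the fricative [v]. /d/ is a stop between vowels /o/ and /o/, so it spirantizes to the fricative [z]. /kogeubkabobodose/ → kogeubkavovozose.
Rule 3 (regressive voicing assimilation): /b/ precedes the voiceless obstruent /k/, so it devoices to [p] by assimilation. /kogeubkavovozose/ → kogeupkavovozose.
Rule 4 (final vowel raising): /e/ is a mid vowel in word-final position, so it raises to [i]. /kogeupkavovozose/ → kogeupkavovozosi.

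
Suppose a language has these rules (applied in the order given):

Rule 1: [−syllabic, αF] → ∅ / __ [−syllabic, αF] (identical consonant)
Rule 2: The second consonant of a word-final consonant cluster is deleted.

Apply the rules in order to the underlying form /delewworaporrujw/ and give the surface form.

deleworaporuj

Rule 1 (degemination): /ww/ is a geminate; the first /w/ deletes. /rr/ is a geminate; the first /r/ deletes. /delewworaporrujw/ → deleworaporujw.
Rule 2 (final cluster simplification): /w/ is the second consonant of a word-final cluster /jw/, so it deletes. /deleworaporujw/ → deleworaporuj.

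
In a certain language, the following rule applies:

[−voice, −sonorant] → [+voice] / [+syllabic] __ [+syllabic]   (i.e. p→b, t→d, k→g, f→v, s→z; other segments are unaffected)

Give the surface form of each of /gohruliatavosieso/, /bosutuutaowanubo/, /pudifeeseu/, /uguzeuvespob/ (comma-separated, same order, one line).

gohruliadavoziezo, bozuduudaowanubo, pudiveezeu, uguzeuvespob

/gohruliatavosieso/: /t/ is a voiceless obstruent between vowels /a/ and /a/, so it voices to [d]. /s/ is a voiceless obstruent between vowels /o/ and /i/, so it voices to [z]. /s/ is a voiceless obstruent between vowels /e/ and /o/, so it voices to [z]. → [gohruliadavoziezo].
/bosutuutaowanubo/: /s/ is a voiceless obstruent between vowels /o/ and /u/, so it voices to [z]. /t/ is a voiceless obstruent between vowels /u/ and /u/, so it voices to [d]. /t/ is a voiceless obstruent between vowels /u/ and /a/, so it voices to [d]. → [bozuduudaowanubo].
/pudifeeseu/: /f/ is a voiceless obstruent between vowels /i/ and /e/, so it voices to [v]. /s/ is a voiceless obstruent between vowels /e/ and /e/, so it voices to [z]. → [pudiveezeu].
/uguzeuvespob/: the rule's environment is not met; surfaces unchanged as [uguzeuvespob].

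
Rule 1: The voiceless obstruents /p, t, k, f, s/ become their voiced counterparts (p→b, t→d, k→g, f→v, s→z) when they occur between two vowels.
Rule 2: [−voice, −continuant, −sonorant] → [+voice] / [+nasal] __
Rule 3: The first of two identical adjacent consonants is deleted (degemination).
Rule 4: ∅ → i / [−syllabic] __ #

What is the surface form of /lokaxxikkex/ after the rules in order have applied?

Rule 1 (intervocalic voicing): /k/ is a voiceless obstruent between vowels /o/ and /a/, so it voices to [g]. /lokaxxikkex/ → logaxxikkex.
Rule 2 (post-nasal voicing): no segment meets the environment; /logaxxikkex/ is unchanged.
Rule 3 (degemination): /xx/ is a geminate; the first /x/ deletes. /kk/ is a geminate; the first /k/ deletes. /logaxxikkex/ → logaxikex.
Rule 4 (final i-epenthesis): the form ends in the consonant /x/, so [i] is inserted word-finally. /logaxikex/ → logaxikexi.

logaxikexi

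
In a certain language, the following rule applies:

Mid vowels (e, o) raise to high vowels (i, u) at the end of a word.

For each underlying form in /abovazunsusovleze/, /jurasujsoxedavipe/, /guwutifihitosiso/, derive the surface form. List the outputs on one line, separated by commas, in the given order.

/abovazunsusovleze/: /e/ is a mid vowel in word-final position, so it raises to [i]. → [abovazunsusovlezi].
/jurasujsoxedavipe/: /e/ is a mid vowel in word-final position, so it raises to [i]. → [jurasujsoxedavipi].
/guwutifihitosiso/: /o/ is a mid vowel in word-final position, so it raises to [u]. → [guwutifihitosisu].

abovazunsusovlezi, jurasujsoxedavipi, guwutifihitosisu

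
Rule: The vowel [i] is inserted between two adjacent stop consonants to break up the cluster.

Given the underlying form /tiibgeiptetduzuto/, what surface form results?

/b/ and /g/ form a stop–stop cluster, so [i] is inserted between them.
/p/ and /t/ form a stop–stop cluster, so [i] is inserted between them.
/t/ and /d/ form a stop–stop cluster, so [i] is inserted between them.
Surface form: [tiibigeipitetiduzuto].

tiibigeipitetiduzuto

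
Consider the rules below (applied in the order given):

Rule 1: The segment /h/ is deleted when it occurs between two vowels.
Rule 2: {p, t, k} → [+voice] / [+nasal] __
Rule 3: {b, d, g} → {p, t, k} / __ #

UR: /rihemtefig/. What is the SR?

riemdefik

Rule 1 (intervocalic h-deletion): /h/ occurs between vowels /i/ and /e/, so it deletes. /rihemtefig/ → riemtefig.
Rule 2 (post-nasal voicing): /t/ is a voiceless stop immediately after the nasal /m/, so it voices to [d]. /riemtefig/ → riemdefig.
Rule 3 (final devoicing): /g/ is a voiced stop in word-final position, so it devoices to [k]. /riemdefig/ → riemdefik.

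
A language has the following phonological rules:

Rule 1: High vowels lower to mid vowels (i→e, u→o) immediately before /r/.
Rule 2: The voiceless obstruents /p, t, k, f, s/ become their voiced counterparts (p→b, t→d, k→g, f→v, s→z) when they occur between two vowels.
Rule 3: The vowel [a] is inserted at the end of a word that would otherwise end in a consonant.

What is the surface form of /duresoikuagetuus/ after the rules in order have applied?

Rule 1 (pre-rhotic lowering): /u/ is a high vowel immediately before /r/, so it lowers to [o]. /duresoikuagetuus/ → doresoikuagetuus.
Rule 2 (intervocalic voicing): /s/ is a voiceless obstruent between vowels /e/ and /o/, so it voices to [z]. /k/ is a voiceless obstruent between vowels /i/ and /u/, so it voices to [g]. /t/ is a voiceless obstruent between vowels /e/ and /u/, so it voices to [d]. /doresoikuagetuus/ → dorezoiguageduus.
Rule 3 (final a-epenthesis): the form ends in the consonant /s/, so [a] is inserted word-finally. /dorezoiguageduus/ → dorezoiguageduusa.

dorezoiguageduusa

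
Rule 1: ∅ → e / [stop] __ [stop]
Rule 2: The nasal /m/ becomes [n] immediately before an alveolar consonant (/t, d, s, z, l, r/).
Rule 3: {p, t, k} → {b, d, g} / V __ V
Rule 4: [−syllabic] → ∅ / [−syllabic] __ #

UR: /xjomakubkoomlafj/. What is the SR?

xjomagubegoonlaf

Rule 1 (stop-cluster e-epenthesis): /b/ and /k/ form a stop–stop cluster, so [e] is inserted between them. /xjomakubkoomlafj/ → xjomakubekoomlafj.
Rule 2 (nasal place assimilation): /m/ precedes the alveolar consonant /l/, so it assimilates in place to [n]. /xjomakubekoomlafj/ → xjomakubekoonlafj.
Rule 3 (intervocalic voicing): /k/ is a voiceless stop between vowels /a/ and /u/, so it voices to [g]. /k/ is a voiceless stop between vowels /e/ and /o/, so it voices to [g]. /xjomakubekoonlafj/ → xjomagubegoonlafj.
Rule 4 (final cluster simplification): /j/ is the second consonant of a word-final cluster /fj/, so it deletes. /xjomagubegoonlafj/ → xjomagubegoonlaf.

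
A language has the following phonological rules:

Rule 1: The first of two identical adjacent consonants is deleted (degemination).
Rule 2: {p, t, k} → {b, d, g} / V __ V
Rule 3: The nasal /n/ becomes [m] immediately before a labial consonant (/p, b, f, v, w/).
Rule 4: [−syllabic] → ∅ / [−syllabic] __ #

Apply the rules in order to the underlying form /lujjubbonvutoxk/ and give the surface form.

lujubomvudox

Rule 1 (degemination): /jj/ is a geminate; the first /j/ deletes. /bb/ is a geminate; the first /b/ deletes. /lujjubbonvutoxk/ → lujubonvutoxk.
Rule 2 (intervocalic voicing): /t/ is a voiceless stop between vowels /u/ and /o/, so it voices to [d]. /lujubonvutoxk/ → lujubonvudoxk.
Rule 3 (nasal place assimilation): /n/ precedes the labial consonant /v/, so it assimilates in place to [m]. /lujubonvudoxk/ → lujubomvudoxk.
Rule 4 (final cluster simplification): /k/ is the second consonant of a word-final cluster /xk/, so it deletes. /lujubomvudoxk/ → lujubomvudox.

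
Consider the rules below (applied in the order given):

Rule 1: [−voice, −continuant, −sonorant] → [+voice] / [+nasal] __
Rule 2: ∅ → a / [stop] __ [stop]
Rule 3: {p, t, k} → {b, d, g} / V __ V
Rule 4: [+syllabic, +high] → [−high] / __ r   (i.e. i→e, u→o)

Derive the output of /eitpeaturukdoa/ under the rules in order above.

eidabeadorugadoa

Rule 1 (post-nasal voicing): no segment meets the environment; /eitpeaturukdoa/ is unchanged.
Rule 2 (stop-cluster a-epenthesis): /t/ and /p/ form a stop–stop cluster, so [a] is inserted between them. /k/ and /d/ form a stop–stop cluster, so [a] is inserted between them. /eitpeaturukdoa/ → eitapeaturukadoa.
Rule 3 (intervocalic voicing): /t/ is a voiceless stop between vowels /i/ and /a/, so it voices to [d]. /p/ is a voiceless stop between vowels /a/ and /e/, so it voices to [b]. /t/ is a voiceless stop between vowels /a/ and /u/, so it voices to [d]. /k/ is a voiceless stop between vowels /u/ and /a/, so it voices to [g]. /eitapeaturukadoa/ → eidabeadurugadoa.
Rule 4 (pre-rhotic lowering): /u/ is a high vowel immediately before /r/, so it lowers to [o]. /eidabeadurugadoa/ → eidabeadorugadoa.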